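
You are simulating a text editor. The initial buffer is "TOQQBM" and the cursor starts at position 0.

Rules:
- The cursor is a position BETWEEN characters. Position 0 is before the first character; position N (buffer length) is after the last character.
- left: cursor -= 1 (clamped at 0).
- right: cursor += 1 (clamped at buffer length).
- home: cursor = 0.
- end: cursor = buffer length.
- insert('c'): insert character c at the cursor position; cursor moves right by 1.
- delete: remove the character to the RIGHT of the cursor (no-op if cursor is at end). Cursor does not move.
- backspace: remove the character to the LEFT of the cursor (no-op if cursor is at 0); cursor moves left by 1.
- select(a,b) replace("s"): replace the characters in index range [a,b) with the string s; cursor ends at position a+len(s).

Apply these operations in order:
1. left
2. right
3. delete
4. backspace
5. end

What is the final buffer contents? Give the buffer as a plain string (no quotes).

Answer: QQBM

Derivation:
After op 1 (left): buf='TOQQBM' cursor=0
After op 2 (right): buf='TOQQBM' cursor=1
After op 3 (delete): buf='TQQBM' cursor=1
After op 4 (backspace): buf='QQBM' cursor=0
After op 5 (end): buf='QQBM' cursor=4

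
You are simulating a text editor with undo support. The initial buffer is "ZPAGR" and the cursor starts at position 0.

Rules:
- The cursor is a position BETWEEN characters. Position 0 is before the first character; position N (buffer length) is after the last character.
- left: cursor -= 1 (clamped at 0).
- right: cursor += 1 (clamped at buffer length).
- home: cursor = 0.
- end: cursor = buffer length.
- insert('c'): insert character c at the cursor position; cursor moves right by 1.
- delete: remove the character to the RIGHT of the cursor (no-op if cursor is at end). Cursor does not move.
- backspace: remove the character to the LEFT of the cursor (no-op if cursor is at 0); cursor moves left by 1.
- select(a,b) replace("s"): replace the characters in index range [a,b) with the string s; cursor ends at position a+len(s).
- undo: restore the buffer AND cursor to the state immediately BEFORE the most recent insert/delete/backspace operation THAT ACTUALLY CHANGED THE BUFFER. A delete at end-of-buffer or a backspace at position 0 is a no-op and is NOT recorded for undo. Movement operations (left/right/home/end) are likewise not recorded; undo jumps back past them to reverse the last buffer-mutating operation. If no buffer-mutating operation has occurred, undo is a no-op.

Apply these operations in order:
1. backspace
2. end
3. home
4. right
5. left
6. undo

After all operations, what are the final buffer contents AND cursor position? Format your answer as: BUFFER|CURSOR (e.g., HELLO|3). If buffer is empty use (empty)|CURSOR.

Answer: ZPAGR|0

Derivation:
After op 1 (backspace): buf='ZPAGR' cursor=0
After op 2 (end): buf='ZPAGR' cursor=5
After op 3 (home): buf='ZPAGR' cursor=0
After op 4 (right): buf='ZPAGR' cursor=1
After op 5 (left): buf='ZPAGR' cursor=0
After op 6 (undo): buf='ZPAGR' cursor=0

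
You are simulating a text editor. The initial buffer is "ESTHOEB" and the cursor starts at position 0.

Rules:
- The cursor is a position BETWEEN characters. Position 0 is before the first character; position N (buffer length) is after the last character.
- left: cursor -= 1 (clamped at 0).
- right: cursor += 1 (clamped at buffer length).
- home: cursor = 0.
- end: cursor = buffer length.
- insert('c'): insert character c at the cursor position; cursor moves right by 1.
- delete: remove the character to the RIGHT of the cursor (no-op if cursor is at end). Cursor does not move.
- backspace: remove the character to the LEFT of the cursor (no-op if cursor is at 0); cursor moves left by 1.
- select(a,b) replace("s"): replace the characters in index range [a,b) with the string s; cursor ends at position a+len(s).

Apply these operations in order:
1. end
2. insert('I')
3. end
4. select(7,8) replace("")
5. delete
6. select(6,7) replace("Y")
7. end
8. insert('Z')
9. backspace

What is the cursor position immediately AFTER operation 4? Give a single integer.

After op 1 (end): buf='ESTHOEB' cursor=7
After op 2 (insert('I')): buf='ESTHOEBI' cursor=8
After op 3 (end): buf='ESTHOEBI' cursor=8
After op 4 (select(7,8) replace("")): buf='ESTHOEB' cursor=7

Answer: 7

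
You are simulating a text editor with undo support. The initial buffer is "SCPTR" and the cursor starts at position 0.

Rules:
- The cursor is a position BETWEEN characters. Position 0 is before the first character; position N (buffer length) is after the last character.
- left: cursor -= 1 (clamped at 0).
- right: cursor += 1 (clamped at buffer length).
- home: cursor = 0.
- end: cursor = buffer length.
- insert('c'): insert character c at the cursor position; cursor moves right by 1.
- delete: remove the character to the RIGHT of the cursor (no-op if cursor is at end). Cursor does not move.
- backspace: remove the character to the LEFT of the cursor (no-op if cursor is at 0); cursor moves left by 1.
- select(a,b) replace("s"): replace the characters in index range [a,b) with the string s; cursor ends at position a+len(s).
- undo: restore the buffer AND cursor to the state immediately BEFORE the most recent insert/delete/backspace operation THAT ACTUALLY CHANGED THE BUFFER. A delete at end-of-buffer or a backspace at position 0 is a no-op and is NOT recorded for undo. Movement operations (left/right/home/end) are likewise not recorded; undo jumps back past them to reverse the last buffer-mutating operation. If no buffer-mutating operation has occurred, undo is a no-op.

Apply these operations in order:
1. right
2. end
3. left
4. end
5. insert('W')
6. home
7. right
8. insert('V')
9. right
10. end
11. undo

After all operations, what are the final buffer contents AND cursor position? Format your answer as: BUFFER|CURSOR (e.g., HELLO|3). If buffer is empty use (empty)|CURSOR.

Answer: SCPTRW|1

Derivation:
After op 1 (right): buf='SCPTR' cursor=1
After op 2 (end): buf='SCPTR' cursor=5
After op 3 (left): buf='SCPTR' cursor=4
After op 4 (end): buf='SCPTR' cursor=5
After op 5 (insert('W')): buf='SCPTRW' cursor=6
After op 6 (home): buf='SCPTRW' cursor=0
After op 7 (right): buf='SCPTRW' cursor=1
After op 8 (insert('V')): buf='SVCPTRW' cursor=2
After op 9 (right): buf='SVCPTRW' cursor=3
After op 10 (end): buf='SVCPTRW' cursor=7
After op 11 (undo): buf='SCPTRW' cursor=1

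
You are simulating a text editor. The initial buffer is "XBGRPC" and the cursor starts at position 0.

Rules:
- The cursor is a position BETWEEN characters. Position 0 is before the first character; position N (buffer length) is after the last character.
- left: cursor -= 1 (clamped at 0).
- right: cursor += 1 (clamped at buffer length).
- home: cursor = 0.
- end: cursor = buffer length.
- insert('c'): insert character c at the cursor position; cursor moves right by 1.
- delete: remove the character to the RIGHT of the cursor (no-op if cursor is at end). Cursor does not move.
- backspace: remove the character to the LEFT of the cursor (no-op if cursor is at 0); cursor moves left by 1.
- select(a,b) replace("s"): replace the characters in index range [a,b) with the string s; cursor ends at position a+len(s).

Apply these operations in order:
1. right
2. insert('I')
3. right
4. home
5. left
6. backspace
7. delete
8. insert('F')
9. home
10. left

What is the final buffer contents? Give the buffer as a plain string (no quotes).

Answer: FIBGRPC

Derivation:
After op 1 (right): buf='XBGRPC' cursor=1
After op 2 (insert('I')): buf='XIBGRPC' cursor=2
After op 3 (right): buf='XIBGRPC' cursor=3
After op 4 (home): buf='XIBGRPC' cursor=0
After op 5 (left): buf='XIBGRPC' cursor=0
After op 6 (backspace): buf='XIBGRPC' cursor=0
After op 7 (delete): buf='IBGRPC' cursor=0
After op 8 (insert('F')): buf='FIBGRPC' cursor=1
After op 9 (home): buf='FIBGRPC' cursor=0
After op 10 (left): buf='FIBGRPC' cursor=0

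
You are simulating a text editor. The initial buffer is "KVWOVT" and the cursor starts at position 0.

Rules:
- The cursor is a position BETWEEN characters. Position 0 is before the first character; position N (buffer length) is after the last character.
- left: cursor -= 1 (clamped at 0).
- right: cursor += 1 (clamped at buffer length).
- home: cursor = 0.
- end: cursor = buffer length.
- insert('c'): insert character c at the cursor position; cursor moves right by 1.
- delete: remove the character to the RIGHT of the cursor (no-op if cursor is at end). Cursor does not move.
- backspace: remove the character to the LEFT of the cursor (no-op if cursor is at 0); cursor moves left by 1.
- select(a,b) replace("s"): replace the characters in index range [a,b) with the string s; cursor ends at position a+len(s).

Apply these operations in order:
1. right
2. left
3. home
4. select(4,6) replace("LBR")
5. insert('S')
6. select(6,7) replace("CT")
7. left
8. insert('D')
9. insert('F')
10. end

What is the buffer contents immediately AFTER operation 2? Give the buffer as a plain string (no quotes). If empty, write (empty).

After op 1 (right): buf='KVWOVT' cursor=1
After op 2 (left): buf='KVWOVT' cursor=0

Answer: KVWOVT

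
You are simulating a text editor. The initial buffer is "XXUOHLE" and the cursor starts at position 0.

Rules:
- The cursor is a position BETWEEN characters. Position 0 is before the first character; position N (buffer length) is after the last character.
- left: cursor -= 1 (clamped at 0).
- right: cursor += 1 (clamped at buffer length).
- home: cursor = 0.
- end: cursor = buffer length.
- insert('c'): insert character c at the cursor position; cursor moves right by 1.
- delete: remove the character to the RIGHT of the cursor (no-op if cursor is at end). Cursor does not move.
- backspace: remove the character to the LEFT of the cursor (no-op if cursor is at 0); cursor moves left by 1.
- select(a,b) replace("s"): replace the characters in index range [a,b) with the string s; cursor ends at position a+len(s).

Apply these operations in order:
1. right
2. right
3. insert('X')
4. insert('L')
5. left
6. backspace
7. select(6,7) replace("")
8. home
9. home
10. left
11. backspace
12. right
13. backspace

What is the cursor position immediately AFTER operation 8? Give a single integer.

Answer: 0

Derivation:
After op 1 (right): buf='XXUOHLE' cursor=1
After op 2 (right): buf='XXUOHLE' cursor=2
After op 3 (insert('X')): buf='XXXUOHLE' cursor=3
After op 4 (insert('L')): buf='XXXLUOHLE' cursor=4
After op 5 (left): buf='XXXLUOHLE' cursor=3
After op 6 (backspace): buf='XXLUOHLE' cursor=2
After op 7 (select(6,7) replace("")): buf='XXLUOHE' cursor=6
After op 8 (home): buf='XXLUOHE' cursor=0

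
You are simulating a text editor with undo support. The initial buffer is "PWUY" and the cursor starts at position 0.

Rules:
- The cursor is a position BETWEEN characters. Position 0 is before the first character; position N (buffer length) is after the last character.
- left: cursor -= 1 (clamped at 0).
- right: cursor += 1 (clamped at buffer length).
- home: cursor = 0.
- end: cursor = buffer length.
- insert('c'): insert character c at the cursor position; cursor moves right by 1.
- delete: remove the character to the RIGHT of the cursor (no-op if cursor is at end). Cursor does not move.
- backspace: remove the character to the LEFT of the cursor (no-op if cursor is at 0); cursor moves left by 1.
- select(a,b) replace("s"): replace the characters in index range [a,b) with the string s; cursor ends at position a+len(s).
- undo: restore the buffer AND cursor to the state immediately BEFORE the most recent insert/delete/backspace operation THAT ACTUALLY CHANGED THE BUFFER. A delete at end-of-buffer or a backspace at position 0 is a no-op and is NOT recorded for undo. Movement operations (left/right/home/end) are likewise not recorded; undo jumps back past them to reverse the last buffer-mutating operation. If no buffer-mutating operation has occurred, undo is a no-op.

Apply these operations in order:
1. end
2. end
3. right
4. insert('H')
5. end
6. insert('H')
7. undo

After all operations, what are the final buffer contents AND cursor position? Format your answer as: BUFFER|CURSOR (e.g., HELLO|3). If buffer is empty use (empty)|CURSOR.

After op 1 (end): buf='PWUY' cursor=4
After op 2 (end): buf='PWUY' cursor=4
After op 3 (right): buf='PWUY' cursor=4
After op 4 (insert('H')): buf='PWUYH' cursor=5
After op 5 (end): buf='PWUYH' cursor=5
After op 6 (insert('H')): buf='PWUYHH' cursor=6
After op 7 (undo): buf='PWUYH' cursor=5

Answer: PWUYH|5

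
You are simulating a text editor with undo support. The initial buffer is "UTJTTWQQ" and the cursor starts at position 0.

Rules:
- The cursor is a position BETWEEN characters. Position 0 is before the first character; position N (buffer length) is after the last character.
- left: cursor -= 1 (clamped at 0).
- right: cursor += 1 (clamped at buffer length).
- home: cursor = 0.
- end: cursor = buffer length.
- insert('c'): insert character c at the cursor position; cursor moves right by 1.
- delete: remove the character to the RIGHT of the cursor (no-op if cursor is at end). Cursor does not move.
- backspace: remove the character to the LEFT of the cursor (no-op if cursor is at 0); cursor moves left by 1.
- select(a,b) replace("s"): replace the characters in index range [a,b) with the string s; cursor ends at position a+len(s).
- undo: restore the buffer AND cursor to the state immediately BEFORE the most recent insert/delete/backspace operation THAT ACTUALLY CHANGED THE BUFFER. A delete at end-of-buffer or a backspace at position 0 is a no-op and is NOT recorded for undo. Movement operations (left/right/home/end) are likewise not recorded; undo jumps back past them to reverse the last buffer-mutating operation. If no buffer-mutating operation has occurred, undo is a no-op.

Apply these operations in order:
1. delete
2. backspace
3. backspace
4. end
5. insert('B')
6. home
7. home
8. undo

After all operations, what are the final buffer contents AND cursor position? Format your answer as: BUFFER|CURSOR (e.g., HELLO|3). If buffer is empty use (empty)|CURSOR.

Answer: TJTTWQQ|7

Derivation:
After op 1 (delete): buf='TJTTWQQ' cursor=0
After op 2 (backspace): buf='TJTTWQQ' cursor=0
After op 3 (backspace): buf='TJTTWQQ' cursor=0
After op 4 (end): buf='TJTTWQQ' cursor=7
After op 5 (insert('B')): buf='TJTTWQQB' cursor=8
After op 6 (home): buf='TJTTWQQB' cursor=0
After op 7 (home): buf='TJTTWQQB' cursor=0
After op 8 (undo): buf='TJTTWQQ' cursor=7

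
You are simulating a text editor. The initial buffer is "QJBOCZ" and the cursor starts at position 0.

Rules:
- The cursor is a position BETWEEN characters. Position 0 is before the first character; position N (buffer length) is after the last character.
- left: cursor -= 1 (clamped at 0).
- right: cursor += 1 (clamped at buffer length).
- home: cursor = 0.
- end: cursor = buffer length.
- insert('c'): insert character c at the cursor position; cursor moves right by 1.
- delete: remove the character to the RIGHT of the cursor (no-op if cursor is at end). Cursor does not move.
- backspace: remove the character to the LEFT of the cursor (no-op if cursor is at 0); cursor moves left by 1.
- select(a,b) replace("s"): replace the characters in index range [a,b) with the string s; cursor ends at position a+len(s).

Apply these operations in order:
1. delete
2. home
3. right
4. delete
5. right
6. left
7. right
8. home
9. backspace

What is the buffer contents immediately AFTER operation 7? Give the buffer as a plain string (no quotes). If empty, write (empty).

Answer: JOCZ

Derivation:
After op 1 (delete): buf='JBOCZ' cursor=0
After op 2 (home): buf='JBOCZ' cursor=0
After op 3 (right): buf='JBOCZ' cursor=1
After op 4 (delete): buf='JOCZ' cursor=1
After op 5 (right): buf='JOCZ' cursor=2
After op 6 (left): buf='JOCZ' cursor=1
After op 7 (right): buf='JOCZ' cursor=2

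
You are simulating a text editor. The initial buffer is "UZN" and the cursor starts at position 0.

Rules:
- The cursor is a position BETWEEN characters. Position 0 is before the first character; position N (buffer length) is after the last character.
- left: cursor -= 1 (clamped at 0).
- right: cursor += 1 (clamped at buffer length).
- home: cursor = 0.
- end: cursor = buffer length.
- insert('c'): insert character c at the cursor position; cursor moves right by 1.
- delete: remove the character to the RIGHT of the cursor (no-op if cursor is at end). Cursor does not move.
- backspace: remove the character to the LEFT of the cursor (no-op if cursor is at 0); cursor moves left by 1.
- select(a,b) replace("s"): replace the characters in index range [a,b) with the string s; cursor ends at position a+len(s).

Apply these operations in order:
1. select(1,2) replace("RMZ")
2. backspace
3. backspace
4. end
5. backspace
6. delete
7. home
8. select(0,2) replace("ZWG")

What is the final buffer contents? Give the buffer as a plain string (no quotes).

Answer: ZWG

Derivation:
After op 1 (select(1,2) replace("RMZ")): buf='URMZN' cursor=4
After op 2 (backspace): buf='URMN' cursor=3
After op 3 (backspace): buf='URN' cursor=2
After op 4 (end): buf='URN' cursor=3
After op 5 (backspace): buf='UR' cursor=2
After op 6 (delete): buf='UR' cursor=2
After op 7 (home): buf='UR' cursor=0
After op 8 (select(0,2) replace("ZWG")): buf='ZWG' cursor=3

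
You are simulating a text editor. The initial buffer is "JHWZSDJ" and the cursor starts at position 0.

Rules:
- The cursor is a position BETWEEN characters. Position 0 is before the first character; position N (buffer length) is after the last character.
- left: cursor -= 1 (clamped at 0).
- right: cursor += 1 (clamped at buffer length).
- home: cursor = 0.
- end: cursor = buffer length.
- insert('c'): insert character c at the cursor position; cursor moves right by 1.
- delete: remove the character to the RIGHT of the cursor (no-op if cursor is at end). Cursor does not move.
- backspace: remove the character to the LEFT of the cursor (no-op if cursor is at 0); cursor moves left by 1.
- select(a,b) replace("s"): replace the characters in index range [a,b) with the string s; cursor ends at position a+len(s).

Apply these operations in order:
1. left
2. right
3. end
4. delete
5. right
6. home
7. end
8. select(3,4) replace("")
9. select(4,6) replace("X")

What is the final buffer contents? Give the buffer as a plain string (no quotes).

Answer: JHWSX

Derivation:
After op 1 (left): buf='JHWZSDJ' cursor=0
After op 2 (right): buf='JHWZSDJ' cursor=1
After op 3 (end): buf='JHWZSDJ' cursor=7
After op 4 (delete): buf='JHWZSDJ' cursor=7
After op 5 (right): buf='JHWZSDJ' cursor=7
After op 6 (home): buf='JHWZSDJ' cursor=0
After op 7 (end): buf='JHWZSDJ' cursor=7
After op 8 (select(3,4) replace("")): buf='JHWSDJ' cursor=3
After op 9 (select(4,6) replace("X")): buf='JHWSX' cursor=5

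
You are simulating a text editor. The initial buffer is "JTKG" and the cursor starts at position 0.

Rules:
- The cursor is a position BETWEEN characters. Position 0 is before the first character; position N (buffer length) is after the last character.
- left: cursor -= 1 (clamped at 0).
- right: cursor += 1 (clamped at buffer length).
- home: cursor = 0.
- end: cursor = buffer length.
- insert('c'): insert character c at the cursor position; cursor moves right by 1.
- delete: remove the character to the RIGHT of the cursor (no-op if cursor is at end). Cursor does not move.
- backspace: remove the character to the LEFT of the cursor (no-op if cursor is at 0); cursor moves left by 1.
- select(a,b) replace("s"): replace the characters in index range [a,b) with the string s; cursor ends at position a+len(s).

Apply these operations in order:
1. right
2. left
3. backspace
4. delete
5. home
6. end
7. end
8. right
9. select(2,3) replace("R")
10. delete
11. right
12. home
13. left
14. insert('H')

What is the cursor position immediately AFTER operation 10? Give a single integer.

After op 1 (right): buf='JTKG' cursor=1
After op 2 (left): buf='JTKG' cursor=0
After op 3 (backspace): buf='JTKG' cursor=0
After op 4 (delete): buf='TKG' cursor=0
After op 5 (home): buf='TKG' cursor=0
After op 6 (end): buf='TKG' cursor=3
After op 7 (end): buf='TKG' cursor=3
After op 8 (right): buf='TKG' cursor=3
After op 9 (select(2,3) replace("R")): buf='TKR' cursor=3
After op 10 (delete): buf='TKR' cursor=3

Answer: 3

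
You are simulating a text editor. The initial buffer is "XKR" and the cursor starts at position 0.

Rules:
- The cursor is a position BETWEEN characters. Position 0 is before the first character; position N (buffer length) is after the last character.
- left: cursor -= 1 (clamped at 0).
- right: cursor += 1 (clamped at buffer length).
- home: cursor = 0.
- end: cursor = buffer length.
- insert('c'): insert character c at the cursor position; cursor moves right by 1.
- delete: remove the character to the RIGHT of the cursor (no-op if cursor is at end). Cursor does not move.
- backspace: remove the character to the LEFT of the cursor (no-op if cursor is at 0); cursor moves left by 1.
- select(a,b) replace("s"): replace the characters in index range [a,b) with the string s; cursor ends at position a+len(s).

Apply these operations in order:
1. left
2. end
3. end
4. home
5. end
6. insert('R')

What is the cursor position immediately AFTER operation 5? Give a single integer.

Answer: 3

Derivation:
After op 1 (left): buf='XKR' cursor=0
After op 2 (end): buf='XKR' cursor=3
After op 3 (end): buf='XKR' cursor=3
After op 4 (home): buf='XKR' cursor=0
After op 5 (end): buf='XKR' cursor=3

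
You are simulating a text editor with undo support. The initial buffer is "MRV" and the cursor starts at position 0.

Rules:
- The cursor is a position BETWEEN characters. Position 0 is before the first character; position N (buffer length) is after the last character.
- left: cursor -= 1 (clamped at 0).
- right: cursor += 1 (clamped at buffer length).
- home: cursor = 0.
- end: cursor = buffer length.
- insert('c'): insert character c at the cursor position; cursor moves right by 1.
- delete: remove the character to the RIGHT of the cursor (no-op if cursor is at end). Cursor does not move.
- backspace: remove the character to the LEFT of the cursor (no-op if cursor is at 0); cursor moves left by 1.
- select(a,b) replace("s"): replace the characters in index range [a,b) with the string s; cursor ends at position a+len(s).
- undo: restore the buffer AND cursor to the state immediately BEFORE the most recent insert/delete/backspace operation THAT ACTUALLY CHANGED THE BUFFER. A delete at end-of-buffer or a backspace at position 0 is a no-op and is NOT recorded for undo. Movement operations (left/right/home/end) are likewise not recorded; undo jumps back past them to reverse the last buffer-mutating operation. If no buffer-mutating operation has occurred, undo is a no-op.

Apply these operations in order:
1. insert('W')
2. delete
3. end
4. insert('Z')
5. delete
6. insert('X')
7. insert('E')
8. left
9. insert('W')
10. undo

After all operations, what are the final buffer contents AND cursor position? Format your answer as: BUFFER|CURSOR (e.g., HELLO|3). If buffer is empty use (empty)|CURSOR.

Answer: WRVZXE|5

Derivation:
After op 1 (insert('W')): buf='WMRV' cursor=1
After op 2 (delete): buf='WRV' cursor=1
After op 3 (end): buf='WRV' cursor=3
After op 4 (insert('Z')): buf='WRVZ' cursor=4
After op 5 (delete): buf='WRVZ' cursor=4
After op 6 (insert('X')): buf='WRVZX' cursor=5
After op 7 (insert('E')): buf='WRVZXE' cursor=6
After op 8 (left): buf='WRVZXE' cursor=5
After op 9 (insert('W')): buf='WRVZXWE' cursor=6
After op 10 (undo): buf='WRVZXE' cursor=5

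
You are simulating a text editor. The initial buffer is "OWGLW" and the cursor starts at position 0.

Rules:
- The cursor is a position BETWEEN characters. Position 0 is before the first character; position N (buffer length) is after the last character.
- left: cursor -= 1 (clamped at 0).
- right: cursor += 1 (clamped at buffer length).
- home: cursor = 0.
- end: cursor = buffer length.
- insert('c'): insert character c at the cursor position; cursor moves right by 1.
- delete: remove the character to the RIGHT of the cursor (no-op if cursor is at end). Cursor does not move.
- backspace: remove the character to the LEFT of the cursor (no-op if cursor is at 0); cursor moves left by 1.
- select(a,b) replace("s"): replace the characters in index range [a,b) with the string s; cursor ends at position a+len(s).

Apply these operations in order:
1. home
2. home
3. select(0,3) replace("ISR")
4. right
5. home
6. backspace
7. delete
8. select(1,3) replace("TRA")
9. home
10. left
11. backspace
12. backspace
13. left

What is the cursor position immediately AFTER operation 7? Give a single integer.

Answer: 0

Derivation:
After op 1 (home): buf='OWGLW' cursor=0
After op 2 (home): buf='OWGLW' cursor=0
After op 3 (select(0,3) replace("ISR")): buf='ISRLW' cursor=3
After op 4 (right): buf='ISRLW' cursor=4
After op 5 (home): buf='ISRLW' cursor=0
After op 6 (backspace): buf='ISRLW' cursor=0
After op 7 (delete): buf='SRLW' cursor=0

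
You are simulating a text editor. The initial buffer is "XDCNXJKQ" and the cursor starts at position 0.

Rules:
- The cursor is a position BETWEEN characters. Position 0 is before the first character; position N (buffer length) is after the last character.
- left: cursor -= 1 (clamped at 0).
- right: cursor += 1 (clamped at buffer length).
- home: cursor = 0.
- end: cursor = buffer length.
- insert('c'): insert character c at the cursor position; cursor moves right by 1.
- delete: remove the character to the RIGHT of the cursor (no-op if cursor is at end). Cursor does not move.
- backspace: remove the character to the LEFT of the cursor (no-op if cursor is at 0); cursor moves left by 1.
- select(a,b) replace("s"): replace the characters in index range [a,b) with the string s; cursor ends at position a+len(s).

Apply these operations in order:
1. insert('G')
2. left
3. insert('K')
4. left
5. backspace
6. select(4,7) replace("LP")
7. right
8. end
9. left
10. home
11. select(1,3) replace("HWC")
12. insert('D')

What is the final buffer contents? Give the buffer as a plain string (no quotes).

After op 1 (insert('G')): buf='GXDCNXJKQ' cursor=1
After op 2 (left): buf='GXDCNXJKQ' cursor=0
After op 3 (insert('K')): buf='KGXDCNXJKQ' cursor=1
After op 4 (left): buf='KGXDCNXJKQ' cursor=0
After op 5 (backspace): buf='KGXDCNXJKQ' cursor=0
After op 6 (select(4,7) replace("LP")): buf='KGXDLPJKQ' cursor=6
After op 7 (right): buf='KGXDLPJKQ' cursor=7
After op 8 (end): buf='KGXDLPJKQ' cursor=9
After op 9 (left): buf='KGXDLPJKQ' cursor=8
After op 10 (home): buf='KGXDLPJKQ' cursor=0
After op 11 (select(1,3) replace("HWC")): buf='KHWCDLPJKQ' cursor=4
After op 12 (insert('D')): buf='KHWCDDLPJKQ' cursor=5

Answer: KHWCDDLPJKQ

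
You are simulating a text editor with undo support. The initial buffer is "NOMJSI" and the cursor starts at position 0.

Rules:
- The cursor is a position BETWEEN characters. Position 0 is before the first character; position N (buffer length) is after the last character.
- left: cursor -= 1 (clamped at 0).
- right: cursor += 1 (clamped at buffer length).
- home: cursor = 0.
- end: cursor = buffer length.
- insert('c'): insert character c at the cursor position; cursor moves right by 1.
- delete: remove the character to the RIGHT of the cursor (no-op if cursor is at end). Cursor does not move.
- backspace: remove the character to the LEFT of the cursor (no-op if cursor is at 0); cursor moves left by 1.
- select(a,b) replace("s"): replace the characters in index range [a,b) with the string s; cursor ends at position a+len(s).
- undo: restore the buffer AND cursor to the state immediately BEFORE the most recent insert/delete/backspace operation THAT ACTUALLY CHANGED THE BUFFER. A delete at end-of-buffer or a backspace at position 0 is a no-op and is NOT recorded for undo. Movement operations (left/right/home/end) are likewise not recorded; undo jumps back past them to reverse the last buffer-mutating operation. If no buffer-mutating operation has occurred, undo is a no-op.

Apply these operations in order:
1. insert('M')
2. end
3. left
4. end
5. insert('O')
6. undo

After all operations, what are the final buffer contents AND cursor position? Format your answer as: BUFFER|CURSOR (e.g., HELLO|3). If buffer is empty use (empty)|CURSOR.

Answer: MNOMJSI|7

Derivation:
After op 1 (insert('M')): buf='MNOMJSI' cursor=1
After op 2 (end): buf='MNOMJSI' cursor=7
After op 3 (left): buf='MNOMJSI' cursor=6
After op 4 (end): buf='MNOMJSI' cursor=7
After op 5 (insert('O')): buf='MNOMJSIO' cursor=8
After op 6 (undo): buf='MNOMJSI' cursor=7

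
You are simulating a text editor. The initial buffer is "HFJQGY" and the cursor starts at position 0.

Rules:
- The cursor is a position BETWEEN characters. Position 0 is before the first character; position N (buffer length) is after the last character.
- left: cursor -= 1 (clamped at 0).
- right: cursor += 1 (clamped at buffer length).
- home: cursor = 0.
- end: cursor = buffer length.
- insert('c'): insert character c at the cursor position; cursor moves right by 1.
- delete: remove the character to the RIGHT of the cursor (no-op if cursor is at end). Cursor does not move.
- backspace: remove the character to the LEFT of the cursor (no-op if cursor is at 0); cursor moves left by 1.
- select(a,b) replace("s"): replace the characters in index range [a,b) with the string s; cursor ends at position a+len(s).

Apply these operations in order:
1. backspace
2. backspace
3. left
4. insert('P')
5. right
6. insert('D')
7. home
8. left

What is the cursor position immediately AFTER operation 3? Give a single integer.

Answer: 0

Derivation:
After op 1 (backspace): buf='HFJQGY' cursor=0
After op 2 (backspace): buf='HFJQGY' cursor=0
After op 3 (left): buf='HFJQGY' cursor=0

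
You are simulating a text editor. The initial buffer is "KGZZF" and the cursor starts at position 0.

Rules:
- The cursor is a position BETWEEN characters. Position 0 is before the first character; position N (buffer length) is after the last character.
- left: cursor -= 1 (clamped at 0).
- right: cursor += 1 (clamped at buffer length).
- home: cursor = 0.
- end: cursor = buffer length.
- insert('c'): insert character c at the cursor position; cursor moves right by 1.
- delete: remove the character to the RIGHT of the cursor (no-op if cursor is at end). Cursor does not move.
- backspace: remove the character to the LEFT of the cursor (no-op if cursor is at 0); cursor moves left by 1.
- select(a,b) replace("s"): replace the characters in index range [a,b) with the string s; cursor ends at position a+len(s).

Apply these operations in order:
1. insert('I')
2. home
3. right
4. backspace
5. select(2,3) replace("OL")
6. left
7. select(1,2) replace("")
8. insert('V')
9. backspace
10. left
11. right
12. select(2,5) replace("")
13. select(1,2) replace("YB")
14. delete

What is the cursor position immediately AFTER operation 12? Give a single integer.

After op 1 (insert('I')): buf='IKGZZF' cursor=1
After op 2 (home): buf='IKGZZF' cursor=0
After op 3 (right): buf='IKGZZF' cursor=1
After op 4 (backspace): buf='KGZZF' cursor=0
After op 5 (select(2,3) replace("OL")): buf='KGOLZF' cursor=4
After op 6 (left): buf='KGOLZF' cursor=3
After op 7 (select(1,2) replace("")): buf='KOLZF' cursor=1
After op 8 (insert('V')): buf='KVOLZF' cursor=2
After op 9 (backspace): buf='KOLZF' cursor=1
After op 10 (left): buf='KOLZF' cursor=0
After op 11 (right): buf='KOLZF' cursor=1
After op 12 (select(2,5) replace("")): buf='KO' cursor=2

Answer: 2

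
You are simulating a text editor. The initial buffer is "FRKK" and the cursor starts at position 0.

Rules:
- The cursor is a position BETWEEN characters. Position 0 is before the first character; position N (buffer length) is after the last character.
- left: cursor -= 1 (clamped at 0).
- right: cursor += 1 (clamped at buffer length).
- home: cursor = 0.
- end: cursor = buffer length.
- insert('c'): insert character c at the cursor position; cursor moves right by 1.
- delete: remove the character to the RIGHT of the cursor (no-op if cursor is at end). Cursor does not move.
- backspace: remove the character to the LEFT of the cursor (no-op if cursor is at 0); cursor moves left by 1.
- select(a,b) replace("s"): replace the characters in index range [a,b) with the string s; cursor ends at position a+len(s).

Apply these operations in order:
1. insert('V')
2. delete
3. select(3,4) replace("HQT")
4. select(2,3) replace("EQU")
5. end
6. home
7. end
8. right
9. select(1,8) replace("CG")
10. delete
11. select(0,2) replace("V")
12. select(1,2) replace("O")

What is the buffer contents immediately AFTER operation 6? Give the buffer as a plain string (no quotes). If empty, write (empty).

Answer: VREQUHQT

Derivation:
After op 1 (insert('V')): buf='VFRKK' cursor=1
After op 2 (delete): buf='VRKK' cursor=1
After op 3 (select(3,4) replace("HQT")): buf='VRKHQT' cursor=6
After op 4 (select(2,3) replace("EQU")): buf='VREQUHQT' cursor=5
After op 5 (end): buf='VREQUHQT' cursor=8
After op 6 (home): buf='VREQUHQT' cursor=0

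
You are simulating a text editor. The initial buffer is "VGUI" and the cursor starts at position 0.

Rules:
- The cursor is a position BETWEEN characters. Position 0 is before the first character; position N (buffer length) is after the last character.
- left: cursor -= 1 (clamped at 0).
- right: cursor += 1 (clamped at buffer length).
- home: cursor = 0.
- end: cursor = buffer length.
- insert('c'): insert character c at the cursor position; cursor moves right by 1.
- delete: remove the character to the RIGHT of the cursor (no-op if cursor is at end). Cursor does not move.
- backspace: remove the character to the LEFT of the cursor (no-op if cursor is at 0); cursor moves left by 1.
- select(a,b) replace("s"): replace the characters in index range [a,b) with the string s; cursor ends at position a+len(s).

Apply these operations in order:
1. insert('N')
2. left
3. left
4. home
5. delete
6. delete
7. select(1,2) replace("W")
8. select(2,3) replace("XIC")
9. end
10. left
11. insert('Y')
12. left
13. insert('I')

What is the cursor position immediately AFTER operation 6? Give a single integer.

After op 1 (insert('N')): buf='NVGUI' cursor=1
After op 2 (left): buf='NVGUI' cursor=0
After op 3 (left): buf='NVGUI' cursor=0
After op 4 (home): buf='NVGUI' cursor=0
After op 5 (delete): buf='VGUI' cursor=0
After op 6 (delete): buf='GUI' cursor=0

Answer: 0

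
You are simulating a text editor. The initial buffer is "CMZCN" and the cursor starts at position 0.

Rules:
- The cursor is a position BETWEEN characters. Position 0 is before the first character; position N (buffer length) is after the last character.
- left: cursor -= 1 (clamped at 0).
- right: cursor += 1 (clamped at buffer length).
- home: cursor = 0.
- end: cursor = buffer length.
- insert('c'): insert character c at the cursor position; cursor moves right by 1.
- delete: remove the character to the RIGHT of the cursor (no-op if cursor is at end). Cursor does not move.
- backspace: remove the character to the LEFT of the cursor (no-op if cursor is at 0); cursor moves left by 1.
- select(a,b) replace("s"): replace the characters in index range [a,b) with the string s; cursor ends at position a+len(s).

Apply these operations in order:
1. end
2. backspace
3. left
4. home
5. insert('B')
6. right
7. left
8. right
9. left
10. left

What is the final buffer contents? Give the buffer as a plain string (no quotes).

After op 1 (end): buf='CMZCN' cursor=5
After op 2 (backspace): buf='CMZC' cursor=4
After op 3 (left): buf='CMZC' cursor=3
After op 4 (home): buf='CMZC' cursor=0
After op 5 (insert('B')): buf='BCMZC' cursor=1
After op 6 (right): buf='BCMZC' cursor=2
After op 7 (left): buf='BCMZC' cursor=1
After op 8 (right): buf='BCMZC' cursor=2
After op 9 (left): buf='BCMZC' cursor=1
After op 10 (left): buf='BCMZC' cursor=0

Answer: BCMZC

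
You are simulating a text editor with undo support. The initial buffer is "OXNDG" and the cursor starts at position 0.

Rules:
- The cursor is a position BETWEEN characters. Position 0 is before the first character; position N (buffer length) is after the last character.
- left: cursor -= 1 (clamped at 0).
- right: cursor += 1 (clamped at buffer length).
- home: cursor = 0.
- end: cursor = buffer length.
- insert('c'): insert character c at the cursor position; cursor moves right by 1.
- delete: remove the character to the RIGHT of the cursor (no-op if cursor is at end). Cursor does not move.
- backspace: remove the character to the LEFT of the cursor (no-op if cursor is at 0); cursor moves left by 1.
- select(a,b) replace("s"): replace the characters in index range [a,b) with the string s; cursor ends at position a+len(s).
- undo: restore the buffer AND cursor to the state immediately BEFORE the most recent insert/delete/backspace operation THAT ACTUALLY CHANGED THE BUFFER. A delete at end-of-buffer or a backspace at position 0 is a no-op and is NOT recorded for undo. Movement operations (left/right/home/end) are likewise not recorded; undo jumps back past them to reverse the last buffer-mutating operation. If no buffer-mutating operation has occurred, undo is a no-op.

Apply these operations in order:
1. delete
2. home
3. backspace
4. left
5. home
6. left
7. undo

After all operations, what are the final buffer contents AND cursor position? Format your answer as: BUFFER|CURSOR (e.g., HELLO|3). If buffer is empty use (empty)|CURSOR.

After op 1 (delete): buf='XNDG' cursor=0
After op 2 (home): buf='XNDG' cursor=0
After op 3 (backspace): buf='XNDG' cursor=0
After op 4 (left): buf='XNDG' cursor=0
After op 5 (home): buf='XNDG' cursor=0
After op 6 (left): buf='XNDG' cursor=0
After op 7 (undo): buf='OXNDG' cursor=0

Answer: OXNDG|0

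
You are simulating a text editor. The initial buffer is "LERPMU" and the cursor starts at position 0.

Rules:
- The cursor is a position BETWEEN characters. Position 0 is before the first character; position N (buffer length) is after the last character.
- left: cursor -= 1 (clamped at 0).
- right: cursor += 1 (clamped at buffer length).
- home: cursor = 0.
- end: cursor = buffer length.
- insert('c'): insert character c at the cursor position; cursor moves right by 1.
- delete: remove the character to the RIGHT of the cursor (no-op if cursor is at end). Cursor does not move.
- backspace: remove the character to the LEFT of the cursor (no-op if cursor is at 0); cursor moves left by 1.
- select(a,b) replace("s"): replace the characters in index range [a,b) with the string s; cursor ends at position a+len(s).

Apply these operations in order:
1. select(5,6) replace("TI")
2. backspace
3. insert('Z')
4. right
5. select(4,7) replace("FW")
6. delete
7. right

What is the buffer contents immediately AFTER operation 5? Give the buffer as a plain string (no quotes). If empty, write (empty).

After op 1 (select(5,6) replace("TI")): buf='LERPMTI' cursor=7
After op 2 (backspace): buf='LERPMT' cursor=6
After op 3 (insert('Z')): buf='LERPMTZ' cursor=7
After op 4 (right): buf='LERPMTZ' cursor=7
After op 5 (select(4,7) replace("FW")): buf='LERPFW' cursor=6

Answer: LERPFW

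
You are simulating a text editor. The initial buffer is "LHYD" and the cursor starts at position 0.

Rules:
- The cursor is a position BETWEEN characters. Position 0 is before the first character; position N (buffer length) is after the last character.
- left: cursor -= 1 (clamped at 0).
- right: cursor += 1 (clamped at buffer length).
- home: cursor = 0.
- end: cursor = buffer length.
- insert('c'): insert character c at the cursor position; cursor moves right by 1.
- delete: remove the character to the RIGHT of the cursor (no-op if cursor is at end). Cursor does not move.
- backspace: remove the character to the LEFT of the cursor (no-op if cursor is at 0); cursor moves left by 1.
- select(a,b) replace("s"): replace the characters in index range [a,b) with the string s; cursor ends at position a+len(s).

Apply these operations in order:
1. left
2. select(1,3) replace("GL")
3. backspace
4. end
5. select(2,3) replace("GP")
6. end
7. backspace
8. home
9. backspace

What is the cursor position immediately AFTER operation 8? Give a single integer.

After op 1 (left): buf='LHYD' cursor=0
After op 2 (select(1,3) replace("GL")): buf='LGLD' cursor=3
After op 3 (backspace): buf='LGD' cursor=2
After op 4 (end): buf='LGD' cursor=3
After op 5 (select(2,3) replace("GP")): buf='LGGP' cursor=4
After op 6 (end): buf='LGGP' cursor=4
After op 7 (backspace): buf='LGG' cursor=3
After op 8 (home): buf='LGG' cursor=0

Answer: 0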